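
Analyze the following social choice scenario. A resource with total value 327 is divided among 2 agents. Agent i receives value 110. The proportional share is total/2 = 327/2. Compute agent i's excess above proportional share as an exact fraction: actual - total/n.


Step 1: Proportional share = 327/2
Step 2: Agent's actual allocation = 110
Step 3: Excess = 110 - 327/2 = -107/2

-107/2


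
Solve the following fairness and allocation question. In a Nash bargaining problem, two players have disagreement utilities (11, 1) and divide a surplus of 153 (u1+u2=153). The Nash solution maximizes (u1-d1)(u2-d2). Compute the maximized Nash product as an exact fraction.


Step 1: The Nash solution splits surplus symmetrically above the disagreement point
Step 2: u1 = (total + d1 - d2)/2 = (153 + 11 - 1)/2 = 163/2
Step 3: u2 = (total - d1 + d2)/2 = (153 - 11 + 1)/2 = 143/2
Step 4: Nash product = (163/2 - 11) * (143/2 - 1)
Step 5: = 141/2 * 141/2 = 19881/4

19881/4


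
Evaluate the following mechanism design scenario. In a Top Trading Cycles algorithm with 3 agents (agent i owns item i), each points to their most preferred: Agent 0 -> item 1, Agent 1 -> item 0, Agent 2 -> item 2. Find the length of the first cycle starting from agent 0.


Step 1: Trace the pointer graph from agent 0: 0 -> 1 -> 0
Step 2: A cycle is detected when we revisit agent 0
Step 3: The cycle is: 0 -> 1 -> 0
Step 4: Cycle length = 2

2


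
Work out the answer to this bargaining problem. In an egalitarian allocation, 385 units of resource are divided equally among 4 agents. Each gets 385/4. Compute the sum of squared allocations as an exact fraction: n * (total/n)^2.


Step 1: Each agent's share = 385/4
Step 2: Square of each share = (385/4)^2 = 148225/16
Step 3: Sum of squares = 4 * 148225/16 = 148225/4

148225/4


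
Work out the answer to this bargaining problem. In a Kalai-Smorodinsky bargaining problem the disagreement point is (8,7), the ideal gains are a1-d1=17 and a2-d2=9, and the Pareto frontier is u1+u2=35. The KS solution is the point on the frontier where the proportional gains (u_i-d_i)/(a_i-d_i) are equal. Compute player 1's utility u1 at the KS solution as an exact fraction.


Step 1: At the KS point, (u1-d1)/r1 = (u2-d2)/r2 = t and u1+u2 = 35
Step 2: u1 = d1 + r1*t and u2 = d2 + r2*t, so (d1 + r1*t) + (d2 + r2*t) = 35
Step 3: t = (35 - 8 - 7)/(17 + 9) = 20/26 = 10/13
Step 4: u1 = d1 + r1*t = 8 + 17 * 10/13 = 274/13
Step 5: (Check: u2 = d2 + r2*t = 181/13; u1+u2 = 274/13 + 181/13 = 35, on the frontier.)

274/13


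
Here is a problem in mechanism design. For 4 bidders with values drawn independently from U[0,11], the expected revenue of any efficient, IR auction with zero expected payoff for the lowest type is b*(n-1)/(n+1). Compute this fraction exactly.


Step 1: By Revenue Equivalence, expected revenue = b*(n-1)/(n+1)
Step 2: Substituting n = 4, b = 11
Step 3: Revenue = 11*(4-1)/(4+1) = 11*3/5
Step 4: Revenue = 33/5

33/5


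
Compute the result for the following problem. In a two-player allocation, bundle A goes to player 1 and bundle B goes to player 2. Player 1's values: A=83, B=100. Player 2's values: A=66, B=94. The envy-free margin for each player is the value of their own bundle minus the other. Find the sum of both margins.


Step 1: Player 1's margin = v1(A) - v1(B) = 83 - 100 = -17
Step 2: Player 2's margin = v2(B) - v2(A) = 94 - 66 = 28
Step 3: Total margin = -17 + 28 = 11

11


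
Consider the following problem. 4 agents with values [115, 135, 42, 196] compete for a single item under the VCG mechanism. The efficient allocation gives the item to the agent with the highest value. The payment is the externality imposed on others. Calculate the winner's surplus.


Step 1: The winner is the agent with the highest value: agent 3 with value 196
Step 2: Values of other agents: [115, 135, 42]
Step 3: VCG payment = max of others' values = 135
Step 4: Surplus = 196 - 135 = 61

61


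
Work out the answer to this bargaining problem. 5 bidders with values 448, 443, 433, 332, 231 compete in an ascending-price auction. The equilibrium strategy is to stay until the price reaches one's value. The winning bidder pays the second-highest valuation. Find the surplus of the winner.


Step 1: Identify the highest value: 448
Step 2: Identify the second-highest value: 443
Step 3: The final price = second-highest value = 443
Step 4: Surplus = 448 - 443 = 5

5


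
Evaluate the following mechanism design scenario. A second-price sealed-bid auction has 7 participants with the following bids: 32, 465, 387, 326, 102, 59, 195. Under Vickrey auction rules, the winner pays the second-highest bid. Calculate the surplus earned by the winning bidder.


Step 1: Sort bids in descending order: 465, 387, 326, 195, 102, 59, 32
Step 2: The winning bid is the highest: 465
Step 3: The payment equals the second-highest bid: 387
Step 4: Surplus = winner's bid - payment = 465 - 387 = 78

78


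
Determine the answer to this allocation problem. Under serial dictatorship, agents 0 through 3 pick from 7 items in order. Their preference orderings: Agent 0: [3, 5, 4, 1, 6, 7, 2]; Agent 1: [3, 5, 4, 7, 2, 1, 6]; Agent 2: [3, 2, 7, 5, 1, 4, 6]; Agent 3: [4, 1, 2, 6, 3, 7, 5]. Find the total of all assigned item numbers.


Step 1: Agent 0 picks item 3
Step 2: Agent 1 picks item 5
Step 3: Agent 2 picks item 2
Step 4: Agent 3 picks item 4
Step 5: Sum = 3 + 5 + 2 + 4 = 14

14


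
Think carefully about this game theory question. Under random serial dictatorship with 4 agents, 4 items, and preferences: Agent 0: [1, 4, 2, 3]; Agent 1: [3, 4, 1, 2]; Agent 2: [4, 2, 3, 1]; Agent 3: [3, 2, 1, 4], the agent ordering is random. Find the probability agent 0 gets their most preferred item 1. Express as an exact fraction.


Step 1: Agent 0 wants item 1
Step 2: There are 24 possible orderings of agents
Step 3: In 22 orderings, agent 0 gets item 1
Step 4: Probability = 22/24 = 11/12

11/12


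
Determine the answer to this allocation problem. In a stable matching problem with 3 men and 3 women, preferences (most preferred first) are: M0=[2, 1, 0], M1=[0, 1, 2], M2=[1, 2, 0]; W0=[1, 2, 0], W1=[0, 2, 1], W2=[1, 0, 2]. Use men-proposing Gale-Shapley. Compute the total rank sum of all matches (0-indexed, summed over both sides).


Step 1: Run Gale-Shapley (men propose, women hold best offer):
  M0 proposes to W2; she accepts
  M1 proposes to W0; she accepts
  M2 proposes to W1; she accepts
Step 2: Final matching: W0-M1, W1-M2, W2-M0
Step 3: 0-indexed ranks (man's rank of his match, then woman's): 0 + 0 + 0 + 1 + 0 + 1
Step 4: Total rank sum = 2

2


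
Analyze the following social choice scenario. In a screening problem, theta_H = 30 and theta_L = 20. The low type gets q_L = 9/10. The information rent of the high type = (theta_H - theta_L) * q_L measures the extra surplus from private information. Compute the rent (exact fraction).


Step 1: theta_H - theta_L = 30 - 20 = 10
Step 2: Information rent = (theta_H - theta_L) * q_L
Step 3: = 10 * 9/10
Step 4: = 9

9


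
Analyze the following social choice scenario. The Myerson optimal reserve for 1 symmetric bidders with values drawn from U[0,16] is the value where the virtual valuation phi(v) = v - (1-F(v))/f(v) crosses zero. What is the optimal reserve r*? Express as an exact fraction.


Step 1: For U[0,16], F(v) = v/16 and f(v) = 1/16
Step 2: phi(v) = v - (1 - v/16)/(1/16) = v - (16 - v) = 2v - 16
Step 3: Set phi(r*) = 0: 2r* - 16 = 0
Step 4: r* = 16/2 = 8 (the number of bidders n = 1 does not enter)

8


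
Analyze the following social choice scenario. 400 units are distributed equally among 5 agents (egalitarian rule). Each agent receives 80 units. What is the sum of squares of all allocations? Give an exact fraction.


Step 1: Each agent's share = 400/5 = 80
Step 2: Square of each share = (80)^2 = 6400
Step 3: Sum of squares = 5 * 6400 = 32000

32000


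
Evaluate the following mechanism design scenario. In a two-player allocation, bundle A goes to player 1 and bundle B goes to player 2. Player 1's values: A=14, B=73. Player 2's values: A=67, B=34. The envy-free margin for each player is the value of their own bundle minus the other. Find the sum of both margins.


Step 1: Player 1's margin = v1(A) - v1(B) = 14 - 73 = -59
Step 2: Player 2's margin = v2(B) - v2(A) = 34 - 67 = -33
Step 3: Total margin = -59 + -33 = -92

-92


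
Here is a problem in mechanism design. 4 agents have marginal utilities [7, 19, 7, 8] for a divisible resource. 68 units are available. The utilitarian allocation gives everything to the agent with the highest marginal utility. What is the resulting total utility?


Step 1: The marginal utilities are [7, 19, 7, 8]
Step 2: The highest marginal utility is 19
Step 3: All 68 units go to that agent
Step 4: Total utility = 19 * 68 = 1292

1292


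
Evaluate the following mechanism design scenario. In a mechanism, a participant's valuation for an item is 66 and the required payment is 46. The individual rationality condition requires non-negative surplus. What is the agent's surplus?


Step 1: Surplus = value - payment = 66 - 46 = 20
Step 2: IR is satisfied (surplus >= 0)

20


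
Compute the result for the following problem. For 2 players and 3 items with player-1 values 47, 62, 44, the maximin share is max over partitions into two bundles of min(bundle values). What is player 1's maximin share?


Step 1: Item values = 47, 62, 44
Step 2: Enumerate all 2-bundle partitions and take the smaller bundle:
  Partition 1: {47} vs {62,44} -> bundles 47, 106; min = 47
  Partition 2: {62} vs {47,44} -> bundles 62, 91; min = 62
  Partition 3: {44} vs {47,62} -> bundles 44, 109; min = 44
Step 3: MMS = max(47, 62, 44) = 62

62


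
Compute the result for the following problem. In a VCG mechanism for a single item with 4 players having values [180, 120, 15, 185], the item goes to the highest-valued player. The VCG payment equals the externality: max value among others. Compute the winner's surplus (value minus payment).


Step 1: The winner is the agent with the highest value: agent 3 with value 185
Step 2: Values of other agents: [180, 120, 15]
Step 3: VCG payment = max of others' values = 180
Step 4: Surplus = 185 - 180 = 5

5


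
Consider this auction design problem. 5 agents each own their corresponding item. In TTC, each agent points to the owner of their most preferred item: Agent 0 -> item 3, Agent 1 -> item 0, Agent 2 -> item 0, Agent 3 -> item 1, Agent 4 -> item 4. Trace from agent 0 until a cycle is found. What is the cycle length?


Step 1: Trace the pointer graph from agent 0: 0 -> 3 -> 1 -> 0
Step 2: A cycle is detected when we revisit agent 0
Step 3: The cycle is: 0 -> 3 -> 1 -> 0
Step 4: Cycle length = 3

3


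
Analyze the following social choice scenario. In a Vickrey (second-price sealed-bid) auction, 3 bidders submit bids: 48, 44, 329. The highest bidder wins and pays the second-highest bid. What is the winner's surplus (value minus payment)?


Step 1: Sort bids in descending order: 329, 48, 44
Step 2: The winning bid is the highest: 329
Step 3: The payment equals the second-highest bid: 48
Step 4: Surplus = winner's bid - payment = 329 - 48 = 281

281


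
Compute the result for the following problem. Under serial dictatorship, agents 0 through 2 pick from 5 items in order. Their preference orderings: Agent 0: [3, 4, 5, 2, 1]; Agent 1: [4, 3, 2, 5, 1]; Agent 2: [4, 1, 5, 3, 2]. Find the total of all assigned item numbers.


Step 1: Agent 0 picks item 3
Step 2: Agent 1 picks item 4
Step 3: Agent 2 picks item 1
Step 4: Sum = 3 + 4 + 1 = 8

8


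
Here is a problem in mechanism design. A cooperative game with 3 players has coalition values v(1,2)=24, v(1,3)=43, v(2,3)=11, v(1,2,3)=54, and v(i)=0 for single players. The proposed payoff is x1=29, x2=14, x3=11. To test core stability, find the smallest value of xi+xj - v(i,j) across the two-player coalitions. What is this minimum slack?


Step 1: Slack for coalition (1,2): x1+x2 - v12 = 43 - 24 = 19
Step 2: Slack for coalition (1,3): x1+x3 - v13 = 40 - 43 = -3
Step 3: Slack for coalition (2,3): x2+x3 - v23 = 25 - 11 = 14
Step 4: Minimum slack = min(19, -3, 14) = -3, attained by (1,3); coalition (1,3) can block (slack < 0), so the allocation is not in the core

-3


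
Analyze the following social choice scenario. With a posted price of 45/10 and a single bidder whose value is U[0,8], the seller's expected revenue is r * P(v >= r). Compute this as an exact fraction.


Step 1: Posted price r = 9/2, value support [0,8]
Step 2: P(v >= r) = (8 - 9/2)/8 = 7/16
Step 3: Expected revenue = r * P(v >= r) = 9/2 * 7/16
Step 4: Revenue = 63/32

63/32


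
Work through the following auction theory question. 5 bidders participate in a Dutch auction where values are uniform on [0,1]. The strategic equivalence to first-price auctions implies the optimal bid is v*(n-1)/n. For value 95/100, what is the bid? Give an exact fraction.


Step 1: Dutch auctions are strategically equivalent to first-price auctions
Step 2: The equilibrium bid is b(v) = v*(n-1)/n
Step 3: b = 19/20 * 4/5
Step 4: b = 19/25

19/25


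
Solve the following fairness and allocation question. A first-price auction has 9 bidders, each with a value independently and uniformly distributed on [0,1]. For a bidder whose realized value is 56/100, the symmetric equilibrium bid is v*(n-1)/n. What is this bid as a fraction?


Step 1: The symmetric BNE bidding function is b(v) = v * (n-1) / n
Step 2: Substitute v = 14/25 and n = 9
Step 3: b = 14/25 * 8/9
Step 4: b = 112/225

112/225


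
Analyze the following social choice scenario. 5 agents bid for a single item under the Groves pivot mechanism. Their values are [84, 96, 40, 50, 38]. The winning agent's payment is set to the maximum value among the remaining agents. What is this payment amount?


Step 1: The efficient winner is agent 1 with value 96
Step 2: Other agents' values: [84, 40, 50, 38]
Step 3: Pivot payment = max(others) = 84
Step 4: The winner pays 84

84


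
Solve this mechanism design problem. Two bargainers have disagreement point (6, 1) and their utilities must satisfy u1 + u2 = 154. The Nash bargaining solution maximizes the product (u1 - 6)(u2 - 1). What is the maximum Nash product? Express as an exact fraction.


Step 1: The Nash solution splits surplus symmetrically above the disagreement point
Step 2: u1 = (total + d1 - d2)/2 = (154 + 6 - 1)/2 = 159/2
Step 3: u2 = (total - d1 + d2)/2 = (154 - 6 + 1)/2 = 149/2
Step 4: Nash product = (159/2 - 6) * (149/2 - 1)
Step 5: = 147/2 * 147/2 = 21609/4

21609/4


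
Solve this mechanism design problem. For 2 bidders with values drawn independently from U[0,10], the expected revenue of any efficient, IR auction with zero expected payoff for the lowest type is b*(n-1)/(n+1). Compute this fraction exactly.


Step 1: By Revenue Equivalence, expected revenue = b*(n-1)/(n+1)
Step 2: Substituting n = 2, b = 10
Step 3: Revenue = 10*(2-1)/(2+1) = 10*1/3
Step 4: Revenue = 10/3

10/3


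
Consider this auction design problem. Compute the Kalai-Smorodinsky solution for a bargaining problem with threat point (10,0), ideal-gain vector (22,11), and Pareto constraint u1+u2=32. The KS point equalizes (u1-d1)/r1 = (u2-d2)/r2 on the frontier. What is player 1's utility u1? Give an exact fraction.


Step 1: At the KS point, (u1-d1)/r1 = (u2-d2)/r2 = t and u1+u2 = 32
Step 2: u1 = d1 + r1*t and u2 = d2 + r2*t, so (d1 + r1*t) + (d2 + r2*t) = 32
Step 3: t = (32 - 10 - 0)/(22 + 11) = 22/33 = 2/3
Step 4: u1 = d1 + r1*t = 10 + 22 * 2/3 = 74/3
Step 5: (Check: u2 = d2 + r2*t = 22/3; u1+u2 = 74/3 + 22/3 = 32, on the frontier.)

74/3


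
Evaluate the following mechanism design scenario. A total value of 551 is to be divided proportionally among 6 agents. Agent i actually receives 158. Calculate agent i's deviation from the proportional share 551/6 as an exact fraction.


Step 1: Proportional share = 551/6
Step 2: Agent's actual allocation = 158
Step 3: Excess = 158 - 551/6 = 397/6

397/6


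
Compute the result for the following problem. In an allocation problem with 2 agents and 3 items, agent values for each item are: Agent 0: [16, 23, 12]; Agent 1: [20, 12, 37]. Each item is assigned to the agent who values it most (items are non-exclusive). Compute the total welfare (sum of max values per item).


Step 1: For each item, find the maximum value among all agents.
Step 2: Item 0 -> Agent 1 (value 20)
Step 3: Item 1 -> Agent 0 (value 23)
Step 4: Item 2 -> Agent 1 (value 37)
Step 5: Total welfare = 20 + 23 + 37 = 80

80


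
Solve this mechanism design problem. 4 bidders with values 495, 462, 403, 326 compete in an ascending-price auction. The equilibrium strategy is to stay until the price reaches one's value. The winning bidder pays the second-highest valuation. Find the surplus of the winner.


Step 1: Identify the highest value: 495
Step 2: Identify the second-highest value: 462
Step 3: The final price = second-highest value = 462
Step 4: Surplus = 495 - 462 = 33

33


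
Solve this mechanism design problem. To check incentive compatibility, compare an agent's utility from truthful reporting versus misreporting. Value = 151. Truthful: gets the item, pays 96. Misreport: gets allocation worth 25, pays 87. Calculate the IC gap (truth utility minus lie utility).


Step 1: U(truth) = value - payment = 151 - 96 = 55
Step 2: U(lie) = allocation - payment = 25 - 87 = -62
Step 3: IC gap = 55 - (-62) = 117

117


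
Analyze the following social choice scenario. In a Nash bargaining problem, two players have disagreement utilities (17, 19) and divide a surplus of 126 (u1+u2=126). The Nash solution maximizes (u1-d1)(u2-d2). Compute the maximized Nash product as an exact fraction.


Step 1: The Nash solution splits surplus symmetrically above the disagreement point
Step 2: u1 = (total + d1 - d2)/2 = (126 + 17 - 19)/2 = 62
Step 3: u2 = (total - d1 + d2)/2 = (126 - 17 + 19)/2 = 64
Step 4: Nash product = (62 - 17) * (64 - 19)
Step 5: = 45 * 45 = 2025

2025


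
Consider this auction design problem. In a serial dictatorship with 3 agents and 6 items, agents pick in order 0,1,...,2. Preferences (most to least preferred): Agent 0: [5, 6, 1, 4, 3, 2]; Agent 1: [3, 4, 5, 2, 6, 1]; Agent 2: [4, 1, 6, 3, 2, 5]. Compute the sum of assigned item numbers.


Step 1: Agent 0 picks item 5
Step 2: Agent 1 picks item 3
Step 3: Agent 2 picks item 4
Step 4: Sum = 5 + 3 + 4 = 12

12


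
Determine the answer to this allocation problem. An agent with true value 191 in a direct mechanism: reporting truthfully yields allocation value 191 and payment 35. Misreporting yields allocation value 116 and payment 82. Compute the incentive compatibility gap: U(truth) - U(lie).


Step 1: U(truth) = value - payment = 191 - 35 = 156
Step 2: U(lie) = allocation - payment = 116 - 82 = 34
Step 3: IC gap = 156 - 34 = 122

122


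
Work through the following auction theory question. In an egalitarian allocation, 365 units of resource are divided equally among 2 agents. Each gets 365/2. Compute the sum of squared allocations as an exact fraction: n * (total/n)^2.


Step 1: Each agent's share = 365/2
Step 2: Square of each share = (365/2)^2 = 133225/4
Step 3: Sum of squares = 2 * 133225/4 = 133225/2

133225/2


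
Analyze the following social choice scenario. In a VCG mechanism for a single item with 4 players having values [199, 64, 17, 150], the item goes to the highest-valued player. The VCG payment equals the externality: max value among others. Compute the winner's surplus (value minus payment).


Step 1: The winner is the agent with the highest value: agent 0 with value 199
Step 2: Values of other agents: [64, 17, 150]
Step 3: VCG payment = max of others' values = 150
Step 4: Surplus = 199 - 150 = 49

49


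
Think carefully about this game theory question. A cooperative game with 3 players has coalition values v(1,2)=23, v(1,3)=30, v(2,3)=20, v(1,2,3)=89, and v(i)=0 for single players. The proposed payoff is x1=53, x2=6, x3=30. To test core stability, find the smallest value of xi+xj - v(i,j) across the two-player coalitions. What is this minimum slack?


Step 1: Slack for coalition (1,2): x1+x2 - v12 = 59 - 23 = 36
Step 2: Slack for coalition (1,3): x1+x3 - v13 = 83 - 30 = 53
Step 3: Slack for coalition (2,3): x2+x3 - v23 = 36 - 20 = 16
Step 4: Minimum slack = min(36, 53, 16) = 16, attained by (2,3); no pair can gain by deviating, so the allocation is in the core

16


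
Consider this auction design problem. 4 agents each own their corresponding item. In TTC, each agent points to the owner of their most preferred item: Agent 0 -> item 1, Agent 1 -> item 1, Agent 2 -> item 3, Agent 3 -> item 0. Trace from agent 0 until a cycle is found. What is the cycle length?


Step 1: Trace the pointer graph from agent 0: 0 -> 1 -> 1
Step 2: A cycle is detected when we revisit agent 1
Step 3: The cycle is: 1 -> 1
Step 4: Cycle length = 1

1


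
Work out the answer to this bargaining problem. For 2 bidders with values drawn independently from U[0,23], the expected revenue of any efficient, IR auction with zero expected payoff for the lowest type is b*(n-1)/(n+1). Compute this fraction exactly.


Step 1: By Revenue Equivalence, expected revenue = b*(n-1)/(n+1)
Step 2: Substituting n = 2, b = 23
Step 3: Revenue = 23*(2-1)/(2+1) = 23*1/3
Step 4: Revenue = 23/3

23/3


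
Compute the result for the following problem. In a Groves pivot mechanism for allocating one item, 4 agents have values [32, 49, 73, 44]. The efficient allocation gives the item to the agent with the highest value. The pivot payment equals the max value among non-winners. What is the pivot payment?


Step 1: The efficient winner is agent 2 with value 73
Step 2: Other agents' values: [32, 49, 44]
Step 3: Pivot payment = max(others) = 49
Step 4: The winner pays 49

49


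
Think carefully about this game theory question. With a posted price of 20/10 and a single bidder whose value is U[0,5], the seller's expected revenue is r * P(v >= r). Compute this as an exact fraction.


Step 1: Posted price r = 2, value support [0,5]
Step 2: P(v >= r) = (5 - 2)/5 = 3/5
Step 3: Expected revenue = r * P(v >= r) = 2 * 3/5
Step 4: Revenue = 6/5

6/5


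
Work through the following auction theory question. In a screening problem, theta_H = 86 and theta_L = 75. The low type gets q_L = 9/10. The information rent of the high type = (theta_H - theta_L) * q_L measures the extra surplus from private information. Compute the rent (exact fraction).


Step 1: theta_H - theta_L = 86 - 75 = 11
Step 2: Information rent = (theta_H - theta_L) * q_L
Step 3: = 11 * 9/10
Step 4: = 99/10

99/10


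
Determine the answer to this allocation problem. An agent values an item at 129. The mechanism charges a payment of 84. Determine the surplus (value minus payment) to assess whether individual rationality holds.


Step 1: Surplus = value - payment = 129 - 84 = 45
Step 2: IR is satisfied (surplus >= 0)

45


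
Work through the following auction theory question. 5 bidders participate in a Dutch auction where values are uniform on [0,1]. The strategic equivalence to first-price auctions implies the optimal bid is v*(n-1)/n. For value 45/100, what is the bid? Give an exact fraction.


Step 1: Dutch auctions are strategically equivalent to first-price auctions
Step 2: The equilibrium bid is b(v) = v*(n-1)/n
Step 3: b = 9/20 * 4/5
Step 4: b = 9/25

9/25


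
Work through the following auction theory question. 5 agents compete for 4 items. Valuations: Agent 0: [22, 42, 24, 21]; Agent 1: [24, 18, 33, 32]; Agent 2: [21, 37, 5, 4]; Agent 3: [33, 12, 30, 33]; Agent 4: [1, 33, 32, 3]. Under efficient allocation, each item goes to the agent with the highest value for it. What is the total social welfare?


Step 1: For each item, find the maximum value among all agents.
Step 2: Item 0 -> Agent 3 (value 33)
Step 3: Item 1 -> Agent 0 (value 42)
Step 4: Item 2 -> Agent 1 (value 33)
Step 5: Item 3 -> Agent 3 (value 33)
Step 6: Total welfare = 33 + 42 + 33 + 33 = 141

141


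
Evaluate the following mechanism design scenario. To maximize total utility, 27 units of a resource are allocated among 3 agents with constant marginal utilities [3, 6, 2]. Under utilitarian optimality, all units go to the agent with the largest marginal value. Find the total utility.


Step 1: The marginal utilities are [3, 6, 2]
Step 2: The highest marginal utility is 6
Step 3: All 27 units go to that agent
Step 4: Total utility = 6 * 27 = 162

162


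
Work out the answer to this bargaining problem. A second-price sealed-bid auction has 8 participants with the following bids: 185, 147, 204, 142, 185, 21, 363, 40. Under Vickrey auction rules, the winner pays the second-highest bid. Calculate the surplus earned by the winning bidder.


Step 1: Sort bids in descending order: 363, 204, 185, 185, 147, 142, 40, 21
Step 2: The winning bid is the highest: 363
Step 3: The payment equals the second-highest bid: 204
Step 4: Surplus = winner's bid - payment = 363 - 204 = 159

159


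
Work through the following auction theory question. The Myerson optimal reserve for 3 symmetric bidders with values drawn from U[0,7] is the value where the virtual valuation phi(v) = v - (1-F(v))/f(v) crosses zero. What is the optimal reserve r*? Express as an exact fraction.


Step 1: For U[0,7], F(v) = v/7 and f(v) = 1/7
Step 2: phi(v) = v - (1 - v/7)/(1/7) = v - (7 - v) = 2v - 7
Step 3: Set phi(r*) = 0: 2r* - 7 = 0
Step 4: r* = 7/2 (the number of bidders n = 3 does not enter)

7/2


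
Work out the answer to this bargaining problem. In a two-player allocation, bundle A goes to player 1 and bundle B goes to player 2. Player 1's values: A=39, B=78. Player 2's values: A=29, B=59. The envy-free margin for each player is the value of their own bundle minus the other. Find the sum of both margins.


Step 1: Player 1's margin = v1(A) - v1(B) = 39 - 78 = -39
Step 2: Player 2's margin = v2(B) - v2(A) = 59 - 29 = 30
Step 3: Total margin = -39 + 30 = -9

-9


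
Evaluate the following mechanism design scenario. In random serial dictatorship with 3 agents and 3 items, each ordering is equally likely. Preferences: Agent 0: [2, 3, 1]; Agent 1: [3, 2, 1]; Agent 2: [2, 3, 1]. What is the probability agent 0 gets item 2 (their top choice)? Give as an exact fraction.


Step 1: Agent 0 wants item 2
Step 2: There are 6 possible orderings of agents
Step 3: In 3 orderings, agent 0 gets item 2
Step 4: Probability = 3/6 = 1/2

1/2


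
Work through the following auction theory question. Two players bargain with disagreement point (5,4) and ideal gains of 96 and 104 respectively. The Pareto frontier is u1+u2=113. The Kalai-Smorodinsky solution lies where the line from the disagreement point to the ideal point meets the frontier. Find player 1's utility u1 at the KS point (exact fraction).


Step 1: At the KS point, (u1-d1)/r1 = (u2-d2)/r2 = t and u1+u2 = 113
Step 2: u1 = d1 + r1*t and u2 = d2 + r2*t, so (d1 + r1*t) + (d2 + r2*t) = 113
Step 3: t = (113 - 5 - 4)/(96 + 104) = 104/200 = 13/25
Step 4: u1 = d1 + r1*t = 5 + 96 * 13/25 = 1373/25
Step 5: (Check: u2 = d2 + r2*t = 1452/25; u1+u2 = 1373/25 + 1452/25 = 113, on the frontier.)

1373/25


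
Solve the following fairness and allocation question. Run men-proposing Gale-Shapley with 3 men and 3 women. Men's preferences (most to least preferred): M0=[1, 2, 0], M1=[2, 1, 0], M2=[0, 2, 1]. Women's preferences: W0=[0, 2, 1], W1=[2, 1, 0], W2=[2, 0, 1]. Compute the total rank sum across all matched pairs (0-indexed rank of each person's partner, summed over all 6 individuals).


Step 1: Run Gale-Shapley (men propose, women hold best offer):
  M0 proposes to W1; she accepts
  M1 proposes to W2; she accepts
  M2 proposes to W0; she accepts
Step 2: Final matching: W0-M2, W1-M0, W2-M1
Step 3: 0-indexed ranks (man's rank of his match, then woman's): 0 + 1 + 0 + 2 + 0 + 2
Step 4: Total rank sum = 5

5


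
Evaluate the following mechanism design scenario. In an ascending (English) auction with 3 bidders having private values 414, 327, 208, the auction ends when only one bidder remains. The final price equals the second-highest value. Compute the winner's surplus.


Step 1: Identify the highest value: 414
Step 2: Identify the second-highest value: 327
Step 3: The final price = second-highest value = 327
Step 4: Surplus = 414 - 327 = 87

87


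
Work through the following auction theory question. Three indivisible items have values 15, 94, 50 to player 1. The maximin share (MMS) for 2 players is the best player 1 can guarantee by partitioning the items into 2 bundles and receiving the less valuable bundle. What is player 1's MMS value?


Step 1: Item values = 15, 94, 50
Step 2: Enumerate all 2-bundle partitions and take the smaller bundle:
  Partition 1: {15} vs {94,50} -> bundles 15, 144; min = 15
  Partition 2: {94} vs {15,50} -> bundles 94, 65; min = 65
  Partition 3: {50} vs {15,94} -> bundles 50, 109; min = 50
Step 3: MMS = max(15, 65, 50) = 65

65


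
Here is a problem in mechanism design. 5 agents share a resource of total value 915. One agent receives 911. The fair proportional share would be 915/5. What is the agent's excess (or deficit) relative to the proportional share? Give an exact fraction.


Step 1: Proportional share = 915/5 = 183
Step 2: Agent's actual allocation = 911
Step 3: Excess = 911 - 183 = 728

728


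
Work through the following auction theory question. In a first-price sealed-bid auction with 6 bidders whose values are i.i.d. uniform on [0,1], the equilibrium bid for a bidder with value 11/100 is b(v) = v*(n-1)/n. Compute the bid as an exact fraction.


Step 1: The symmetric BNE bidding function is b(v) = v * (n-1) / n
Step 2: Substitute v = 11/100 and n = 6
Step 3: b = 11/100 * 5/6
Step 4: b = 11/120

11/120


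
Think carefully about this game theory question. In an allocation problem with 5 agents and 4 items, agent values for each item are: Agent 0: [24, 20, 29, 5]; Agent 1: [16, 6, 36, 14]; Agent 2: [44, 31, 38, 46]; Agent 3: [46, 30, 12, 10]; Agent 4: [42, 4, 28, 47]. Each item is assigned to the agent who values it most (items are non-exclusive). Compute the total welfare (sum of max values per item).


Step 1: For each item, find the maximum value among all agents.
Step 2: Item 0 -> Agent 3 (value 46)
Step 3: Item 1 -> Agent 2 (value 31)
Step 4: Item 2 -> Agent 2 (value 38)
Step 5: Item 3 -> Agent 4 (value 47)
Step 6: Total welfare = 46 + 31 + 38 + 47 = 162

162


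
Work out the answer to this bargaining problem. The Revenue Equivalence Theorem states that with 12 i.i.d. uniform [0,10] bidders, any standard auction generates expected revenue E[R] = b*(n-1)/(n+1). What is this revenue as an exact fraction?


Step 1: By Revenue Equivalence, expected revenue = b*(n-1)/(n+1)
Step 2: Substituting n = 12, b = 10
Step 3: Revenue = 10*(12-1)/(12+1) = 10*11/13
Step 4: Revenue = 110/13

110/13


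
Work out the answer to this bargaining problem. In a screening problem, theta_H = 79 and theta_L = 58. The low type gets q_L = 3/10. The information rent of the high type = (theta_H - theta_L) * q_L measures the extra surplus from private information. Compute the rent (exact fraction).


Step 1: theta_H - theta_L = 79 - 58 = 21
Step 2: Information rent = (theta_H - theta_L) * q_L
Step 3: = 21 * 3/10
Step 4: = 63/10

63/10


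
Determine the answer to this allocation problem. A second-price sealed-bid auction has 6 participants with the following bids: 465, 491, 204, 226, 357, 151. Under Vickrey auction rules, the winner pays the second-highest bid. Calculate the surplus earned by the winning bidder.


Step 1: Sort bids in descending order: 491, 465, 357, 226, 204, 151
Step 2: The winning bid is the highest: 491
Step 3: The payment equals the second-highest bid: 465
Step 4: Surplus = winner's bid - payment = 491 - 465 = 26

26


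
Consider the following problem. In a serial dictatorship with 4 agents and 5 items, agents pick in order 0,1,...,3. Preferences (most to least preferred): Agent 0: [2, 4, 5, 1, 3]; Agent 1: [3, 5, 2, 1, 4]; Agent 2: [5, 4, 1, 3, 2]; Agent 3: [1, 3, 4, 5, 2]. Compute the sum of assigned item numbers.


Step 1: Agent 0 picks item 2
Step 2: Agent 1 picks item 3
Step 3: Agent 2 picks item 5
Step 4: Agent 3 picks item 1
Step 5: Sum = 2 + 3 + 5 + 1 = 11

11


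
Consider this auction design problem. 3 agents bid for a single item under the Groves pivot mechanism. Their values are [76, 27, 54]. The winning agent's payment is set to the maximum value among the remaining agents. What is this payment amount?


Step 1: The efficient winner is agent 0 with value 76
Step 2: Other agents' values: [27, 54]
Step 3: Pivot payment = max(others) = 54
Step 4: The winner pays 54

54


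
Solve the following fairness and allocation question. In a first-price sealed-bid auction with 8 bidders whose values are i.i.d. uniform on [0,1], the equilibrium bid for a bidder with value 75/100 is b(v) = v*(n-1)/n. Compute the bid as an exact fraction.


Step 1: The symmetric BNE bidding function is b(v) = v * (n-1) / n
Step 2: Substitute v = 3/4 and n = 8
Step 3: b = 3/4 * 7/8
Step 4: b = 21/32

21/32


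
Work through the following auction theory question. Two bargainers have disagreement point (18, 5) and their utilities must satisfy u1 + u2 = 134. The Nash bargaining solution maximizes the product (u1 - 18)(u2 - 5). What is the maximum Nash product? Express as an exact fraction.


Step 1: The Nash solution splits surplus symmetrically above the disagreement point
Step 2: u1 = (total + d1 - d2)/2 = (134 + 18 - 5)/2 = 147/2
Step 3: u2 = (total - d1 + d2)/2 = (134 - 18 + 5)/2 = 121/2
Step 4: Nash product = (147/2 - 18) * (121/2 - 5)
Step 5: = 111/2 * 111/2 = 12321/4

12321/4


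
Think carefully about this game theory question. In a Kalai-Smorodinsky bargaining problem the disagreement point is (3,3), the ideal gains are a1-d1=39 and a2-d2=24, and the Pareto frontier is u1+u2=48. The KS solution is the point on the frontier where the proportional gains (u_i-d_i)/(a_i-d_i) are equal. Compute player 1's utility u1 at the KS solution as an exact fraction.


Step 1: At the KS point, (u1-d1)/r1 = (u2-d2)/r2 = t and u1+u2 = 48
Step 2: u1 = d1 + r1*t and u2 = d2 + r2*t, so (d1 + r1*t) + (d2 + r2*t) = 48
Step 3: t = (48 - 3 - 3)/(39 + 24) = 42/63 = 2/3
Step 4: u1 = d1 + r1*t = 3 + 39 * 2/3 = 29
Step 5: (Check: u2 = d2 + r2*t = 19; u1+u2 = 29 + 19 = 48, on the frontier.)

29


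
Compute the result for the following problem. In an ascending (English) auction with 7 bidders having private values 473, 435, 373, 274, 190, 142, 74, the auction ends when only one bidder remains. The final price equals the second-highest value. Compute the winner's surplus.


Step 1: Identify the highest value: 473
Step 2: Identify the second-highest value: 435
Step 3: The final price = second-highest value = 435
Step 4: Surplus = 473 - 435 = 38

38


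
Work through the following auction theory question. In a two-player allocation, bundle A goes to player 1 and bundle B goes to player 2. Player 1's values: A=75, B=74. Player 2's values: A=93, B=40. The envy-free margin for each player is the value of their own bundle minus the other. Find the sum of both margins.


Step 1: Player 1's margin = v1(A) - v1(B) = 75 - 74 = 1
Step 2: Player 2's margin = v2(B) - v2(A) = 40 - 93 = -53
Step 3: Total margin = 1 + -53 = -52

-52


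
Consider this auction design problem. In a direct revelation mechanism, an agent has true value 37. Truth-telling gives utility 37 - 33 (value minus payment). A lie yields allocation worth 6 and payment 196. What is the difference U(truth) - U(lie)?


Step 1: U(truth) = value - payment = 37 - 33 = 4
Step 2: U(lie) = allocation - payment = 6 - 196 = -190
Step 3: IC gap = 4 - (-190) = 194

194


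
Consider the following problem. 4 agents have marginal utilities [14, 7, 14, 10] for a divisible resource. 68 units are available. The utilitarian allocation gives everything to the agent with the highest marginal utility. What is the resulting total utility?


Step 1: The marginal utilities are [14, 7, 14, 10]
Step 2: The highest marginal utility is 14
Step 3: All 68 units go to that agent
Step 4: Total utility = 14 * 68 = 952

952


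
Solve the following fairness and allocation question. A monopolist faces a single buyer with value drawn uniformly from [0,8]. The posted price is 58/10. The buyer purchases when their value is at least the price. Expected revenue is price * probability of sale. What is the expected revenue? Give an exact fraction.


Step 1: Posted price r = 29/5, value support [0,8]
Step 2: P(v >= r) = (8 - 29/5)/8 = 11/40
Step 3: Expected revenue = r * P(v >= r) = 29/5 * 11/40
Step 4: Revenue = 319/200

319/200


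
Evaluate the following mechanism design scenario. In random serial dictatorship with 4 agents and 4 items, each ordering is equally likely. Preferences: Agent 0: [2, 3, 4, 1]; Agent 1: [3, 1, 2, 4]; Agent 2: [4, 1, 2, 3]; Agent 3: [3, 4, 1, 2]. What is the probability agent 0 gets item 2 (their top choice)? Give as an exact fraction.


Step 1: Agent 0 wants item 2
Step 2: There are 24 possible orderings of agents
Step 3: In 24 orderings, agent 0 gets item 2
Step 4: Probability = 24/24 = 1

1


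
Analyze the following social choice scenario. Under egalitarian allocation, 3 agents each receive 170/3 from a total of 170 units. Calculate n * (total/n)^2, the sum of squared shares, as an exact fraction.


Step 1: Each agent's share = 170/3
Step 2: Square of each share = (170/3)^2 = 28900/9
Step 3: Sum of squares = 3 * 28900/9 = 28900/3

28900/3


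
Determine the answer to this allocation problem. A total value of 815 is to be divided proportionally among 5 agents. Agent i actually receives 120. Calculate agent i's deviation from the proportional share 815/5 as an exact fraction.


Step 1: Proportional share = 815/5 = 163
Step 2: Agent's actual allocation = 120
Step 3: Excess = 120 - 163 = -43

-43


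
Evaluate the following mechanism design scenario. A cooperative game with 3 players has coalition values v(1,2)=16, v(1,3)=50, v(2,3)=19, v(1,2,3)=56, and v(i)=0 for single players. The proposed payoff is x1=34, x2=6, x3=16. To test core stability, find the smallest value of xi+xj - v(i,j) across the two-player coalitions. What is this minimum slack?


Step 1: Slack for coalition (1,2): x1+x2 - v12 = 40 - 16 = 24
Step 2: Slack for coalition (1,3): x1+x3 - v13 = 50 - 50 = 0
Step 3: Slack for coalition (2,3): x2+x3 - v23 = 22 - 19 = 3
Step 4: Minimum slack = min(24, 0, 3) = 0, attained by (1,3); no pair can gain by deviating, so the allocation is in the core

0


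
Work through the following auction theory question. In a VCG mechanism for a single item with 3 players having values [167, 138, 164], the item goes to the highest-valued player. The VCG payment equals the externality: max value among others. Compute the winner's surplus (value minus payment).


Step 1: The winner is the agent with the highest value: agent 0 with value 167
Step 2: Values of other agents: [138, 164]
Step 3: VCG payment = max of others' values = 164
Step 4: Surplus = 167 - 164 = 3

3


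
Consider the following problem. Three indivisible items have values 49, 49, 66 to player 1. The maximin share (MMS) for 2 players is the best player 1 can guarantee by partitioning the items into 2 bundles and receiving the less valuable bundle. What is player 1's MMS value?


Step 1: Item values = 49, 49, 66
Step 2: Enumerate all 2-bundle partitions and take the smaller bundle:
  Partition 1: {49} vs {49,66} -> bundles 49, 115; min = 49
  Partition 2: {49} vs {49,66} -> bundles 49, 115; min = 49
  Partition 3: {66} vs {49,49} -> bundles 66, 98; min = 66
Step 3: MMS = max(49, 49, 66) = 66

66


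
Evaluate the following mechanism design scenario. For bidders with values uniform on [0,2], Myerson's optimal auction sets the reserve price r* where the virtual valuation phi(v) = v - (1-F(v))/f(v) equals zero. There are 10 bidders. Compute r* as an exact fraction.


Step 1: For U[0,2], F(v) = v/2 and f(v) = 1/2
Step 2: phi(v) = v - (1 - v/2)/(1/2) = v - (2 - v) = 2v - 2
Step 3: Set phi(r*) = 0: 2r* - 2 = 0
Step 4: r* = 2/2 = 1 (the number of bidders n = 10 does not enter)

1
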